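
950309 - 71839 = 878470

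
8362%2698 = 268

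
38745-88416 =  - 49671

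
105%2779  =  105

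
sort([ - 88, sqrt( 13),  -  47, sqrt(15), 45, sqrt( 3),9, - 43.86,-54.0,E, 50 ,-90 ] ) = [ - 90 ,-88,-54.0, - 47, - 43.86,sqrt(3 ),  E, sqrt(13 ),  sqrt(15), 9, 45 , 50]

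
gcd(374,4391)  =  1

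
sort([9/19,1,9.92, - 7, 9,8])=[ - 7,9/19, 1, 8, 9,9.92 ]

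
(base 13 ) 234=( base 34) B7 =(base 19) 111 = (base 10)381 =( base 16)17D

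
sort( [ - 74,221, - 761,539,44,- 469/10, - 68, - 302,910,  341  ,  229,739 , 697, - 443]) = [ - 761, - 443, - 302, - 74, - 68, - 469/10,44,221,229, 341 , 539,697, 739, 910]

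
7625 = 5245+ 2380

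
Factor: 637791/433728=847/576 =2^(-6) * 3^(-2) * 7^1*11^2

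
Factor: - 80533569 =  - 3^1*26844523^1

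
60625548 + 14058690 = 74684238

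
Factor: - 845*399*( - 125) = 42144375 =3^1*5^4 * 7^1*13^2*19^1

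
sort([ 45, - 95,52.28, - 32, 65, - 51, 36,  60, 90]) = [ - 95,  -  51, - 32, 36, 45, 52.28, 60, 65, 90]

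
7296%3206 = 884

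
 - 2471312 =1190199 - 3661511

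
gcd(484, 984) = 4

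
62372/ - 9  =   - 62372/9= -6930.22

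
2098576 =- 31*(  -  67696 ) 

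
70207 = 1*70207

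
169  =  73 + 96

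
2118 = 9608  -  7490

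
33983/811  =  33983/811=41.90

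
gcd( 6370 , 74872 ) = 98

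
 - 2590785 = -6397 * 405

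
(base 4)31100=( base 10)848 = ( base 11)701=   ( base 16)350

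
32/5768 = 4/721= 0.01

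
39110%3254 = 62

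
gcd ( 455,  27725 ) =5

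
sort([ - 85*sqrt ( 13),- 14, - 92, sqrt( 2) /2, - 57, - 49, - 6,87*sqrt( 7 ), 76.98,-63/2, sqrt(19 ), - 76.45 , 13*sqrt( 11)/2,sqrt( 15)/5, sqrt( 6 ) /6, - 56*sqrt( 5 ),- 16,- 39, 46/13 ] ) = [ - 85*sqrt(13), - 56 * sqrt( 5) , - 92, - 76.45, - 57, - 49, - 39, - 63/2,  -  16, - 14,-6,sqrt( 6)/6, sqrt(2 ) /2,sqrt( 15 )/5, 46/13, sqrt( 19 ), 13*sqrt ( 11) /2,76.98, 87*sqrt( 7)]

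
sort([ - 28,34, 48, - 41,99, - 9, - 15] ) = [ - 41,  -  28, -15, - 9,34,48,99]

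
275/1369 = 275/1369=0.20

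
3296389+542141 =3838530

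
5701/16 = 5701/16 = 356.31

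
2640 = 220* 12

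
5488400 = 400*13721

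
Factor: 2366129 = 61^1*79^1*491^1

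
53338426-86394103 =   -  33055677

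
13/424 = 13/424 = 0.03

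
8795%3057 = 2681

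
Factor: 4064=2^5*127^1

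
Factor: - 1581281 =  - 13^1*121637^1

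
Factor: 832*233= 193856 = 2^6*13^1 *233^1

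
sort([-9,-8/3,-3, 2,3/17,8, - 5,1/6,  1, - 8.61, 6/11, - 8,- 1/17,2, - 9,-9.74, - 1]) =[ - 9.74, - 9, - 9,  -  8.61, -8, - 5,  -  3,- 8/3, - 1, - 1/17,1/6,3/17,6/11, 1,2,2,8]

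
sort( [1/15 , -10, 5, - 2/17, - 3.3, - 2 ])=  [ - 10, - 3.3, - 2, - 2/17,  1/15, 5 ] 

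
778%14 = 8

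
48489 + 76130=124619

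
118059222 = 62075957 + 55983265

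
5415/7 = 773 + 4/7 = 773.57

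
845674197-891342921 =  - 45668724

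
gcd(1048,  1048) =1048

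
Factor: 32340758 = 2^1*883^1*18313^1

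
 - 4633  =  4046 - 8679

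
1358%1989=1358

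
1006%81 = 34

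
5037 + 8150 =13187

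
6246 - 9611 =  - 3365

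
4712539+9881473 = 14594012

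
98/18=49/9= 5.44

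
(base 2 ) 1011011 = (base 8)133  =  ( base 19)4F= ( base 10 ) 91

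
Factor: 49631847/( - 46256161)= - 3^1*7^ (- 1 )*29^1  *43^1*167^( - 1)*13267^1*39569^(  -  1) 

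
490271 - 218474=271797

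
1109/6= 184 + 5/6= 184.83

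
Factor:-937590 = -2^1*3^1*5^1*31253^1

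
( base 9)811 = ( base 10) 658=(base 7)1630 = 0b1010010010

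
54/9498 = 9/1583 = 0.01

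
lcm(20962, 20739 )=1949466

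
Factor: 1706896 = 2^4 * 106681^1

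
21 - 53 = -32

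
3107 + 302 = 3409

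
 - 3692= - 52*71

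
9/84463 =9/84463 = 0.00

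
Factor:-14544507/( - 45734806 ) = 2^(  -  1 )*3^1 * 13^(-1)*367^( - 1)*4793^( -1)*4848169^1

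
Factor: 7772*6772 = 52631984 = 2^4*29^1*67^1*1693^1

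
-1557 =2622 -4179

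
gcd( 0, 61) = 61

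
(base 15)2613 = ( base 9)12120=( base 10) 8118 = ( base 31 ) 8dr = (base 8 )17666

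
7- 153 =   -  146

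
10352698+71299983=81652681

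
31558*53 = 1672574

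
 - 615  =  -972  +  357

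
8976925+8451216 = 17428141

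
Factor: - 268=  - 2^2*67^1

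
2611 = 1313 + 1298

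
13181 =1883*7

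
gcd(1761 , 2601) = 3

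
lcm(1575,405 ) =14175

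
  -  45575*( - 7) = 319025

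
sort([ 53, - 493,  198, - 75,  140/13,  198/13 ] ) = [ - 493,  -  75, 140/13,198/13,53,  198]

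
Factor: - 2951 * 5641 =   -  13^1*227^1 * 5641^1 = - 16646591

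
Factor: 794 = 2^1* 397^1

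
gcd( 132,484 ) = 44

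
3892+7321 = 11213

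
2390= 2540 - 150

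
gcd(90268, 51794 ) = 2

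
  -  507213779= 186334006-693547785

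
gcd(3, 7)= 1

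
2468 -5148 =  - 2680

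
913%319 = 275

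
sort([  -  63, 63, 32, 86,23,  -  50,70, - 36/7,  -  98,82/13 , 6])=[ - 98, - 63, -50,- 36/7,6,82/13, 23,32, 63, 70,86]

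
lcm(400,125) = 2000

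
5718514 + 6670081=12388595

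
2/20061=2/20061 = 0.00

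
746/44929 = 746/44929=0.02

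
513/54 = 19/2 =9.50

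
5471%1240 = 511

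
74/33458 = 37/16729 = 0.00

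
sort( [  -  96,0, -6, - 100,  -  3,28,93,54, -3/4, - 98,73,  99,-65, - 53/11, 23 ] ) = [ - 100  , - 98  ,- 96,-65, - 6,-53/11, - 3, -3/4,  0 , 23,28, 54, 73, 93, 99]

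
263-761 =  - 498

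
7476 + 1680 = 9156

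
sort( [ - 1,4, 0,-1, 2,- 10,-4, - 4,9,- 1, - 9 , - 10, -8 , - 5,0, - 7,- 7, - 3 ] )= [ - 10, -10 ,- 9,-8, - 7,- 7, - 5, - 4,  -  4,-3 ,-1 ,-1, - 1,0,0,  2,4, 9]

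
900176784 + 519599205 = 1419775989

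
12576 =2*6288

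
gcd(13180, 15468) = 4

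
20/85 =4/17 = 0.24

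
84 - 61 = 23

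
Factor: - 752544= - 2^5 * 3^3*13^1*67^1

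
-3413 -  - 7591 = 4178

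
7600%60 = 40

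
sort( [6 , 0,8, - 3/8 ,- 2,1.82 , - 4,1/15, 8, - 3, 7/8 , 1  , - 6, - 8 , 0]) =[ - 8, - 6,-4, - 3,-2, - 3/8, 0 , 0,1/15,7/8  ,  1, 1.82, 6, 8,  8] 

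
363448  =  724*502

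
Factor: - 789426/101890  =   - 3^4*5^( - 1 ) * 11^1 * 23^( - 1) = - 891/115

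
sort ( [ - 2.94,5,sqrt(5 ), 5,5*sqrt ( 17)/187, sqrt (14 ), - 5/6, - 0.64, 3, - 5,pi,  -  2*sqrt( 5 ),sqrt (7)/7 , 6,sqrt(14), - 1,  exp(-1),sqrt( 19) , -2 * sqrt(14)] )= [- 2*sqrt (14 ), - 5,  -  2*sqrt( 5 ),  -  2.94, - 1,  -  5/6, - 0.64,5 * sqrt( 17)/187,exp (-1),sqrt ( 7)/7,sqrt( 5),3,pi, sqrt( 14),sqrt ( 14), sqrt( 19), 5,5, 6]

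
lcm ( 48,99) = 1584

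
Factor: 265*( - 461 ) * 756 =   -  2^2* 3^3 * 5^1 * 7^1 * 53^1 *461^1 = - 92356740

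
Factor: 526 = 2^1*263^1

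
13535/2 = 6767 + 1/2 = 6767.50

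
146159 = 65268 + 80891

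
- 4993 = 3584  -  8577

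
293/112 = 2+69/112 = 2.62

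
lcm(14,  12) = 84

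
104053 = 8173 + 95880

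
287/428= 287/428 = 0.67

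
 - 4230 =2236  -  6466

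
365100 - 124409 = 240691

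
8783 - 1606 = 7177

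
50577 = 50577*1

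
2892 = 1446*2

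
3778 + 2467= 6245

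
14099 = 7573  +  6526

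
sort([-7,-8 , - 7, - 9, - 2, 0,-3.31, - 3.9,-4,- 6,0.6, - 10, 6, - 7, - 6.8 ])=[ - 10, - 9, - 8, - 7, - 7, - 7 , - 6.8, - 6,-4,-3.9, - 3.31, - 2, 0, 0.6, 6]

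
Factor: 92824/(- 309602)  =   - 164/547 = - 2^2*41^1*547^(-1)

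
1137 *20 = 22740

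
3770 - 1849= 1921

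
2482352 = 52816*47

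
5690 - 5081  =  609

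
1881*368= 692208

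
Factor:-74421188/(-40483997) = 2^2*53^(-1 )*67^1*83^( - 1)*9203^( - 1)*277691^1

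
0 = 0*252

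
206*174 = 35844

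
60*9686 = 581160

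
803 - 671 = 132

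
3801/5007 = 1267/1669 = 0.76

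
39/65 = 3/5 = 0.60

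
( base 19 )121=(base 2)110010000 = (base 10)400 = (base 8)620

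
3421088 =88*38876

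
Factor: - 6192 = -2^4*3^2* 43^1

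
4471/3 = 1490+1/3 =1490.33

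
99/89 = 1 + 10/89 = 1.11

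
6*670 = 4020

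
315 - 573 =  - 258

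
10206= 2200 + 8006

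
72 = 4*18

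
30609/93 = 10203/31  =  329.13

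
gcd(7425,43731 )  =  9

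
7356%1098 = 768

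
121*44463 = 5380023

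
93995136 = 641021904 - 547026768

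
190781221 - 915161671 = -724380450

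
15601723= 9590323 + 6011400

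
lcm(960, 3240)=25920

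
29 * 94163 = 2730727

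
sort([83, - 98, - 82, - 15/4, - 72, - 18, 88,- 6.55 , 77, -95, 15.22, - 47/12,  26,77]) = [ - 98 ,  -  95, - 82,- 72, - 18, - 6.55, - 47/12, - 15/4, 15.22, 26,  77, 77,83,88 ]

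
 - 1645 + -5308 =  - 6953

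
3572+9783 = 13355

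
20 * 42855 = 857100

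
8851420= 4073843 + 4777577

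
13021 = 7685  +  5336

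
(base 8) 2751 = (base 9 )2061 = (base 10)1513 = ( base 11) 1156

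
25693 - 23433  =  2260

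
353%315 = 38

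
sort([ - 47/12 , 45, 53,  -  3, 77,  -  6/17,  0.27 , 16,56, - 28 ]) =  [ - 28,-47/12, - 3, - 6/17,0.27,16, 45 , 53, 56 , 77]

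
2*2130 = 4260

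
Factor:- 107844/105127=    - 516/503 = - 2^2*3^1*43^1*503^(- 1) 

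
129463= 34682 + 94781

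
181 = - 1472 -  - 1653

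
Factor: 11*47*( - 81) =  - 3^4*11^1 * 47^1 = - 41877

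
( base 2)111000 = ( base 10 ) 56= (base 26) 24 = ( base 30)1Q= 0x38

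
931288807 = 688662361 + 242626446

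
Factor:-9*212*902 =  - 1721016 = - 2^3 *3^2*11^1*41^1*53^1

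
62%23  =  16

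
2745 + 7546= 10291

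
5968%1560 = 1288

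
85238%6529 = 361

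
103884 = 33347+70537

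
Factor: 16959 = 3^1*5653^1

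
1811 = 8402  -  6591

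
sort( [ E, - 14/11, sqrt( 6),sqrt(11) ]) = [ - 14/11,sqrt(6) , E,sqrt( 11)]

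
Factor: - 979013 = -7^1*17^1* 19^1 *433^1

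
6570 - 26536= - 19966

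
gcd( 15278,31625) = 1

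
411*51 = 20961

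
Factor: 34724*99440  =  2^6*5^1*11^1*113^1*8681^1  =  3452954560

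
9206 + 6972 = 16178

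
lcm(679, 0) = 0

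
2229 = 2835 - 606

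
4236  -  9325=-5089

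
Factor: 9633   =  3^1*13^2*19^1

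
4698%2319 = 60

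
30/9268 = 15/4634 = 0.00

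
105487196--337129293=442616489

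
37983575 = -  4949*( - 7675)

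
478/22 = 239/11 = 21.73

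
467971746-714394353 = - 246422607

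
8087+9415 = 17502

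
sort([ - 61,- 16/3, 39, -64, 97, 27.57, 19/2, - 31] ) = [ - 64,  -  61, - 31, - 16/3,19/2, 27.57, 39,97]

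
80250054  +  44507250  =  124757304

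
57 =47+10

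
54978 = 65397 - 10419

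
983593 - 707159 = 276434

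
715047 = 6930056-6215009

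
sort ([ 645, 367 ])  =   [367,645]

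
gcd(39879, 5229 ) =63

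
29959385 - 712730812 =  - 682771427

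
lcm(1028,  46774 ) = 93548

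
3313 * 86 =284918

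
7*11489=80423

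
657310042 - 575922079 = 81387963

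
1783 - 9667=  - 7884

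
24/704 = 3/88 = 0.03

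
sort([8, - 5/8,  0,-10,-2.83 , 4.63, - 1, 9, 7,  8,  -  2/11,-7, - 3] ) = [ - 10, - 7, - 3, - 2.83, - 1, - 5/8, - 2/11,0, 4.63,7, 8,8,9 ] 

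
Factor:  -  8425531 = - 19^1*397^1*1117^1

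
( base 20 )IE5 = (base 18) 151F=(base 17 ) 18f5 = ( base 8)16475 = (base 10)7485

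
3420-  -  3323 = 6743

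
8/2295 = 8/2295 =0.00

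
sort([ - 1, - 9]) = [ - 9, - 1 ] 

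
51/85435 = 51/85435 = 0.00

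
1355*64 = 86720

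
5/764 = 5/764 = 0.01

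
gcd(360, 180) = 180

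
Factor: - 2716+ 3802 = 2^1 * 3^1 * 181^1 = 1086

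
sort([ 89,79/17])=[ 79/17,89 ] 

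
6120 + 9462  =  15582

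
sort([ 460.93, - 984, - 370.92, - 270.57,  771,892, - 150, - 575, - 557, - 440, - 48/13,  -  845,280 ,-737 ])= [-984, - 845, - 737, - 575 ,  -  557, - 440 , - 370.92, - 270.57, - 150, - 48/13,280 , 460.93, 771,892] 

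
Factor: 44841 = 3^1*14947^1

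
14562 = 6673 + 7889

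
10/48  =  5/24 = 0.21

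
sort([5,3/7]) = [ 3/7,5]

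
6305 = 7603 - 1298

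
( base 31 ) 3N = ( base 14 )84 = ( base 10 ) 116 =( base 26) 4C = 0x74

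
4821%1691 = 1439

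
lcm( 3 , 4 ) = 12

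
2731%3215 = 2731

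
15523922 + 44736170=60260092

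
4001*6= 24006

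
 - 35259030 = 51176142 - 86435172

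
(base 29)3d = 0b1100100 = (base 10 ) 100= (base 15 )6a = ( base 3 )10201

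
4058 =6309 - 2251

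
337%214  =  123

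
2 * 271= 542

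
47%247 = 47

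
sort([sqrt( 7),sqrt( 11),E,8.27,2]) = [2,sqrt( 7) , E,sqrt(11), 8.27 ]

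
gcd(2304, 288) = 288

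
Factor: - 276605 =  - 5^1*7^2*1129^1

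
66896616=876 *76366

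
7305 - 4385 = 2920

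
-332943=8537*(-39 ) 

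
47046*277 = 13031742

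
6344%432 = 296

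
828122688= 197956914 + 630165774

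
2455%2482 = 2455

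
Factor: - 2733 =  - 3^1*911^1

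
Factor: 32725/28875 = 17/15 = 3^( - 1)*5^( - 1 )*17^1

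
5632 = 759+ 4873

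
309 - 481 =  - 172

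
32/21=1 +11/21=1.52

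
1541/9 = 171 + 2/9 = 171.22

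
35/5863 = 35/5863 = 0.01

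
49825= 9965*5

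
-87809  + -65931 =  - 153740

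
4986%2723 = 2263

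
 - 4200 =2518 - 6718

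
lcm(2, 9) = 18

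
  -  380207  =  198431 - 578638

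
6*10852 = 65112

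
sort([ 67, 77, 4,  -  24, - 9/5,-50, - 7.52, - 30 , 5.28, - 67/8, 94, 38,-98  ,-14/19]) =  [ - 98,-50,-30, - 24,-67/8,-7.52,-9/5 ,-14/19, 4, 5.28, 38, 67,77, 94 ] 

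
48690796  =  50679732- 1988936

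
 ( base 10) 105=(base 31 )3C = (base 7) 210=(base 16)69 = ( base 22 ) 4H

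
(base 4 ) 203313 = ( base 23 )47I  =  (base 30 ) 2GF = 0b100011110111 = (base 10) 2295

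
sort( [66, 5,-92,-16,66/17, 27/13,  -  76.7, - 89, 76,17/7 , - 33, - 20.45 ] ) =[  -  92, - 89,-76.7,  -  33,-20.45, - 16, 27/13,17/7, 66/17,5,66,76 ] 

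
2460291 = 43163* 57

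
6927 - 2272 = 4655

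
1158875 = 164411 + 994464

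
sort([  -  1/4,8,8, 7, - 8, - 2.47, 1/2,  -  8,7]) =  [ - 8, - 8, - 2.47, - 1/4, 1/2, 7,7,  8, 8]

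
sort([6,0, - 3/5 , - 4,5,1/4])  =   [-4, - 3/5,  0, 1/4, 5, 6]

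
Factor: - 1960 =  - 2^3  *5^1*7^2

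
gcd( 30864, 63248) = 16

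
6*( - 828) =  -4968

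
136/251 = 136/251  =  0.54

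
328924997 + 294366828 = 623291825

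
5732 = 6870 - 1138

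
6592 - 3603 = 2989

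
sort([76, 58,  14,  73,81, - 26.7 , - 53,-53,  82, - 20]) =[ - 53  , - 53 , - 26.7, - 20, 14,  58, 73,76, 81, 82] 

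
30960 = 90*344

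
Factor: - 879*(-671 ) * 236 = 2^2 * 3^1*11^1 *59^1* 61^1 *293^1  =  139194924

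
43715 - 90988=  - 47273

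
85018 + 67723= 152741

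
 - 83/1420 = -83/1420 = - 0.06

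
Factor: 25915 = 5^1*71^1*73^1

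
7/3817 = 7/3817 = 0.00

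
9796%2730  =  1606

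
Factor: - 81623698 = -2^1*13^1 * 17^1*184669^1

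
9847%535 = 217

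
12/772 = 3/193 = 0.02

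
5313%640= 193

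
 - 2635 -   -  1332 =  - 1303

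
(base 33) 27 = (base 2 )1001001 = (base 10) 73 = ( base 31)2b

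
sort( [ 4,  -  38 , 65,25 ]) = [-38,  4, 25,  65 ]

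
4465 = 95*47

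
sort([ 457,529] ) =[ 457,  529] 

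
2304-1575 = 729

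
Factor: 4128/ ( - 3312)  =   - 2^1*3^( - 1)* 23^(-1 )*43^1 = - 86/69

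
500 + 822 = 1322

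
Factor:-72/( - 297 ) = 2^3*3^( - 1)*11^( - 1 ) = 8/33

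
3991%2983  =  1008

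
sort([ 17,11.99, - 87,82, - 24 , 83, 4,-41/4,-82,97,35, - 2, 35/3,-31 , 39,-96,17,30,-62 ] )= [ - 96, - 87, - 82 , - 62, - 31, - 24,-41/4,  -  2, 4,  35/3,11.99,  17,17,30,35, 39,82,83,97 ]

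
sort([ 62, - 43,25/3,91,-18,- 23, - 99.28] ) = [-99.28,  -  43, - 23, - 18, 25/3, 62, 91 ]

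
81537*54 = 4402998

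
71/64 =71/64 = 1.11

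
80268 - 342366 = -262098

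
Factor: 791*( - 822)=-2^1*3^1*7^1*113^1 * 137^1= -  650202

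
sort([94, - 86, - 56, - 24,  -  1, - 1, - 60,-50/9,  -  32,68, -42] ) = [ - 86,-60,-56,- 42,- 32,-24 , - 50/9,  -  1,  -  1 , 68, 94]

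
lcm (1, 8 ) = 8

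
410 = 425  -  15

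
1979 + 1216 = 3195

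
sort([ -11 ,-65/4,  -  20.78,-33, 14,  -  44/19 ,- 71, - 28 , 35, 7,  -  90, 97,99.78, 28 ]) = [ - 90, - 71, - 33,-28, - 20.78, - 65/4, - 11, - 44/19, 7, 14,28, 35, 97, 99.78] 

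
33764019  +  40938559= 74702578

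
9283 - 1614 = 7669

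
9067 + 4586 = 13653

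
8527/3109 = 8527/3109 = 2.74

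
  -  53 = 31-84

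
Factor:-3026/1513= - 2^1 =- 2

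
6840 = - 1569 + 8409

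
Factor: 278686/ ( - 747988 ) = - 2^( - 1 )*67^( - 1 )*2791^( - 1) *139343^1 = - 139343/373994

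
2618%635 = 78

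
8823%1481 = 1418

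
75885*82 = 6222570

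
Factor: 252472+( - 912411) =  -7^1*23^1*4099^1 = -  659939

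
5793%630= 123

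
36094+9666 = 45760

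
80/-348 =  - 1 + 67/87 = - 0.23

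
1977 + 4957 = 6934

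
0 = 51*0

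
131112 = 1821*72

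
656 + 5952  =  6608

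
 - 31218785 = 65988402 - 97207187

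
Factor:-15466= - 2^1*11^1*19^1*37^1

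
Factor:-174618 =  - 2^1*3^2*89^1*109^1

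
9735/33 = 295 =295.00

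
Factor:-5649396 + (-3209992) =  - 8859388 = - 2^2*2214847^1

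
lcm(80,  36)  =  720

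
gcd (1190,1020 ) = 170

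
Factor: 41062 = 2^1* 7^2*419^1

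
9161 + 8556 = 17717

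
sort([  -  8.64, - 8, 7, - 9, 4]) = [ - 9,-8.64,-8 , 4, 7]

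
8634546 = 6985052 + 1649494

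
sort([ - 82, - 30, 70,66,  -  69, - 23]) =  [-82, - 69 , - 30, - 23,66, 70]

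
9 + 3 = 12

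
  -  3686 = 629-4315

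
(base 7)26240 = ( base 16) 1B4A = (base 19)106d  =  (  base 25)b4b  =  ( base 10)6986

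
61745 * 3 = 185235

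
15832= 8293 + 7539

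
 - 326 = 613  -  939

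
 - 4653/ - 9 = 517 +0/1 = 517.00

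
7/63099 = 7/63099 = 0.00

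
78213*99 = 7743087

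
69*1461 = 100809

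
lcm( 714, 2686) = 56406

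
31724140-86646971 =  - 54922831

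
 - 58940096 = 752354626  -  811294722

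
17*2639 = 44863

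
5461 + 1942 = 7403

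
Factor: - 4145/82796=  - 2^(  -  2)*5^1 * 7^( - 1)*829^1 * 2957^(  -  1 ) 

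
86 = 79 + 7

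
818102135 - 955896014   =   - 137793879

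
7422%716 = 262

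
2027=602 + 1425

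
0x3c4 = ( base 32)U4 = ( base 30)124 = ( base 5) 12324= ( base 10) 964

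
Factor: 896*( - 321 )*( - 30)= 2^8*3^2* 5^1*7^1*107^1 = 8628480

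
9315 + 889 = 10204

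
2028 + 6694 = 8722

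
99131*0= 0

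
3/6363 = 1/2121=0.00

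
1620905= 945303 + 675602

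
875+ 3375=4250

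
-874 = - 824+-50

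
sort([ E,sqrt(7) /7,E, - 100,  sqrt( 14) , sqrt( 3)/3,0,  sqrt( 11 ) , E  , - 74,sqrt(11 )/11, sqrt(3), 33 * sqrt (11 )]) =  [ - 100, - 74,0,sqrt(11 )/11,sqrt( 7) /7,sqrt( 3)/3,  sqrt(3), E , E , E,sqrt( 11),sqrt( 14) , 33*sqrt( 11 )]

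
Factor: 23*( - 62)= - 2^1* 23^1*31^1 = - 1426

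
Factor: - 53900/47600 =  - 2^ ( - 2)*7^1*11^1*17^( - 1) = -77/68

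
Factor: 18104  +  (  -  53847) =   -  31^1 * 1153^1 = - 35743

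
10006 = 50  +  9956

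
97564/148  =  659 + 8/37 = 659.22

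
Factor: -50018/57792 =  -2^ ( - 5)*3^ ( - 1)*7^ ( - 1 )*43^(- 1 )*89^1*281^1  =  - 25009/28896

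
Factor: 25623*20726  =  531062298 = 2^1*3^3*13^1*43^1  *  73^1 * 241^1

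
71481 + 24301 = 95782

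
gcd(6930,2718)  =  18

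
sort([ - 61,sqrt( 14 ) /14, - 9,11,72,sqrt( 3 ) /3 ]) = [-61, - 9, sqrt( 14) /14, sqrt(3 ) /3, 11, 72]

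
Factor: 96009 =3^1*32003^1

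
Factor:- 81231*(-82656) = 6714229536  =  2^5*3^3*7^1*41^1 *27077^1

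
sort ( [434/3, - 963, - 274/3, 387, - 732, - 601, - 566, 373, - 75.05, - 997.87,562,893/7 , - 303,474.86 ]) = [ - 997.87, - 963 ,- 732, - 601, - 566,-303, - 274/3,-75.05, 893/7, 434/3,  373, 387, 474.86,562 ] 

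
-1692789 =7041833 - 8734622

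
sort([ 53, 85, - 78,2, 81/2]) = [  -  78,  2,81/2,  53,85]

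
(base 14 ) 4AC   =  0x3a8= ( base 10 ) 936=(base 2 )1110101000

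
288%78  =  54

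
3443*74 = 254782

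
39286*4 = 157144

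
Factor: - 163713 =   -  3^1*11^3*41^1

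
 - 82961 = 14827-97788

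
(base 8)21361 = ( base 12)5215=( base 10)8945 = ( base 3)110021022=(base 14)338D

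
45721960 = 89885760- 44163800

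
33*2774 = 91542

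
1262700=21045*60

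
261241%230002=31239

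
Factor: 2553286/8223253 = 2^1*523^1*2441^1*8223253^( - 1) 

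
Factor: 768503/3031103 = 768503^1*3031103^ ( - 1)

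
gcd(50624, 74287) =1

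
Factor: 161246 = 2^1*37^1*2179^1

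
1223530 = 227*5390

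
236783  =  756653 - 519870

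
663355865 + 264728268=928084133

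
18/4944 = 3/824  =  0.00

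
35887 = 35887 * 1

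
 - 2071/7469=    - 1 + 5398/7469 = - 0.28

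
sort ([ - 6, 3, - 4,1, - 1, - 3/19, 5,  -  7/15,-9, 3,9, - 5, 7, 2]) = [ - 9, - 6,-5,  -  4, - 1, - 7/15 , - 3/19, 1,  2,3, 3, 5, 7, 9]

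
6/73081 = 6/73081  =  0.00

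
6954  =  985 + 5969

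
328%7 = 6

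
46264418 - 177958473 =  - 131694055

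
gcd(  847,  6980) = 1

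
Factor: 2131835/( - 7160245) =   -  426367/1432049= -19^( - 1 )*23^( - 1)*29^( - 1)*113^( - 1) * 593^1 * 719^1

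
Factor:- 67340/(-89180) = 7^( - 2)*37^1 = 37/49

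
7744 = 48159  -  40415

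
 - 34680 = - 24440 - 10240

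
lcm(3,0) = 0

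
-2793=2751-5544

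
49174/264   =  186 + 35/132 = 186.27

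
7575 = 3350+4225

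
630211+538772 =1168983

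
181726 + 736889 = 918615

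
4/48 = 1/12=0.08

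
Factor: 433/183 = 3^(  -  1)*61^ (  -  1 )*433^1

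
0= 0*16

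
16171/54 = 299 + 25/54 = 299.46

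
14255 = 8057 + 6198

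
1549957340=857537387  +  692419953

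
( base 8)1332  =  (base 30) oa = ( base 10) 730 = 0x2da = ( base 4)23122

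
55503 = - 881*( - 63 )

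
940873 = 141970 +798903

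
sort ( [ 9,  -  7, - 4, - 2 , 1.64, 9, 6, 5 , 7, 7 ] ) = [ - 7, - 4,-2, 1.64,  5 , 6, 7,7, 9,  9]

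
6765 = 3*2255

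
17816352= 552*32276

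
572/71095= 572/71095 = 0.01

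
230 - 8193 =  - 7963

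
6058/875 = 6 + 808/875= 6.92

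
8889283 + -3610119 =5279164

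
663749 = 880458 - 216709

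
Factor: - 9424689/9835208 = - 2^( - 3 )* 3^1 *67^1*46889^1*1229401^( - 1) 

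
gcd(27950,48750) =650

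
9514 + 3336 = 12850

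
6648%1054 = 324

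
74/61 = 1 + 13/61 = 1.21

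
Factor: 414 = 2^1*3^2*23^1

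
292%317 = 292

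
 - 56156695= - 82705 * 679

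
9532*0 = 0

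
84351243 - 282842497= - 198491254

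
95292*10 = 952920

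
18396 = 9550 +8846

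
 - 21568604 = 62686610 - 84255214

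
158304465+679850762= 838155227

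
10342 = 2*5171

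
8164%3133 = 1898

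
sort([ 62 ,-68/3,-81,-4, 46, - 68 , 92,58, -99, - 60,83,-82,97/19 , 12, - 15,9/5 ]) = [ - 99, -82,-81,  -  68,-60,-68/3, - 15,  -  4,9/5, 97/19,12, 46,58,62,83, 92 ]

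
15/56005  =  3/11201 = 0.00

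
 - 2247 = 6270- 8517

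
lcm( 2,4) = 4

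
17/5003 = 17/5003 = 0.00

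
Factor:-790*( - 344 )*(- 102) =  - 2^5*3^1*5^1*17^1*43^1 *79^1 = - 27719520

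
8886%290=186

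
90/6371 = 90/6371= 0.01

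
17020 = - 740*( - 23)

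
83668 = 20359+63309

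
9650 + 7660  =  17310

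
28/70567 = 4/10081 = 0.00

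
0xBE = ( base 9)231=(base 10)190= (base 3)21001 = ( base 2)10111110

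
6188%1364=732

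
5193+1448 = 6641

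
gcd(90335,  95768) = 1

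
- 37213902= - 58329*638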